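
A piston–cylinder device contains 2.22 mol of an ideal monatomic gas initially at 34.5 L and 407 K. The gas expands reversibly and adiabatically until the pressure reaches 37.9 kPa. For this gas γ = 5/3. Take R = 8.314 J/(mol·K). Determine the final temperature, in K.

202 K

P₁ = nRT₁/V₁ = 2.22×8.314×407/34.5 = 218 kPa.
Adiabatic: T₂/T₁ = (P₂/P₁)^((γ−1)/γ) ⇒ T₂ = 407×(0.174)^0.400 = 202 K; V₂ = 98.5 L.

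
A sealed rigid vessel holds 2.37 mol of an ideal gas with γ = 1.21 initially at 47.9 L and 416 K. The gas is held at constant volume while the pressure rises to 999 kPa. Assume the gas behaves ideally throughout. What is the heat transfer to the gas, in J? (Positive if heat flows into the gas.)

P₁ = nRT₁/V₁ = 2.37×8.314×416/47.9 = 171 kPa.
Isochoric: V stays 47.9 L; P/T = const ⇒ T₂ = 2430 K, P₂ = 999 kPa.
W = 0 (no volume change).
ΔU = nCvΔT = 2.37×39.6×(2430−416) = 189000 J.
Q = ΔU = 189000 J.

189000 J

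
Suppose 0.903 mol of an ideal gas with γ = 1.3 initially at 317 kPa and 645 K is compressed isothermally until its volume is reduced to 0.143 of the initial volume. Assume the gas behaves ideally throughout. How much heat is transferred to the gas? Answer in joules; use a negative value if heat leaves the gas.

-9420 J

V₁ = nRT₁/P₁ = 0.903×8.314×645/317 = 15.3 L.
Isothermal: T stays 645 K; PV = const ⇒ V₂ = 2.18 L, P₂ = 2220 kPa.
ΔU = 0 (ideal gas, T constant).
W = nRT ln(V₂/V₁) = 0.903×8.314×645×ln(0.143) = -9420 J.
Q = ΔU + W = -9420 J.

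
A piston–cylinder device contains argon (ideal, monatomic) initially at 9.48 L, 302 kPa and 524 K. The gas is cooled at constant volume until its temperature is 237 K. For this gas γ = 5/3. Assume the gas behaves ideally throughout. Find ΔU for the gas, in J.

n = P₁V₁/(RT₁) = 302×9.48/(8.314×524) = 0.657 mol.
Isochoric: V stays 9.48 L; P/T = const ⇒ T₂ = 237 K, P₂ = 137 kPa.
For an ideal gas ΔU = nCvΔT with Cv = (3/2)R = 12.5 J/(mol·K).
ΔU = 0.657×12.5×(237−524) = -2350 J.

-2350 J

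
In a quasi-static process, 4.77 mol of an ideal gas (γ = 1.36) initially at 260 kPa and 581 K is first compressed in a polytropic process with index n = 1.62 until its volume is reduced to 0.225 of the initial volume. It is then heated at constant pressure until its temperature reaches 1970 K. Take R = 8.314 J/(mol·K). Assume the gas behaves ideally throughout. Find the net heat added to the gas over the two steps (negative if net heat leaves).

117000 J

V₁ = nRT₁/P₁ = 4.77×8.314×581/260 = 88.6 L.
Step 1 — Polytropic n=1.62: T₂ = T₁(V₁/V₂)^(n−1) = 581×(4.44)^0.62 = 1460 K; P₂ = P₁(V₁/V₂)^n = 2910 kPa.
W = (P₁V₁−P₂V₂)/(n−1) = (260×88.6−2910×19.9)/0.62 = -56500 J.
ΔU = nCvΔT = 4.77×23.1×(1460−581) = 97400 J.
Q = ΔU + W = 40800 J.
State after step 1: P = 2910 kPa, V = 19.9 L, T = 1460 K.
Step 2 — Isobaric: P stays 2910 kPa; V/T = const ⇒ T₂ = 1970 K, V₂ = 26.8 L.
W = PΔV = 2910×(26.8−19.9) kPa·L = 20000 J.
ΔU = nCvΔT = 4.77×23.1×(1970−1460) = 55600 J.
Q = ΔU + W = nCpΔT = 75700 J.
Net over both steps: W = -36500 J, Q = 117000 J, ΔU = 153000 J.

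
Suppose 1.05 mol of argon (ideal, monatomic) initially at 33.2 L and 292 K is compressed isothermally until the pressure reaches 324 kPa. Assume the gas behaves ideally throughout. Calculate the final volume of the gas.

7.87 L

P₁ = nRT₁/V₁ = 1.05×8.314×292/33.2 = 76.8 kPa.
Isothermal: T stays 292 K; PV = const ⇒ V₂ = 7.87 L, P₂ = 324 kPa.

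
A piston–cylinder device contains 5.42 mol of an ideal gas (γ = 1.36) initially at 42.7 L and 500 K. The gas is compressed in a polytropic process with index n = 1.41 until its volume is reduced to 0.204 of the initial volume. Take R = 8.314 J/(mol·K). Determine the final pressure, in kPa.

P₁ = nRT₁/V₁ = 5.42×8.314×500/42.7 = 528 kPa.
Polytropic n=1.41: T₂ = T₁(V₁/V₂)^(n−1) = 500×(4.90)^0.41 = 959 K; P₂ = P₁(V₁/V₂)^n = 4960 kPa.

4960 kPa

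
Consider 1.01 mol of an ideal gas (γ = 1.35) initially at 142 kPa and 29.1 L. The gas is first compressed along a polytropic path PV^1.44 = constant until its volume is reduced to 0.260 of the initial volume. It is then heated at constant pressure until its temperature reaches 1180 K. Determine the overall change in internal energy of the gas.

T₁ = P₁V₁/(nR) = 142×29.1/(1.01×8.314) = 492 K.
Step 1 — Polytropic n=1.44: T₂ = T₁(V₁/V₂)^(n−1) = 492×(3.85)^0.44 = 890 K; P₂ = P₁(V₁/V₂)^n = 988 kPa.
W = (P₁V₁−P₂V₂)/(n−1) = (142×29.1−988×7.57)/0.44 = -7600 J.
ΔU = nCvΔT = 1.01×23.8×(890−492) = 9550 J.
Q = ΔU + W = 1950 J.
State after step 1: P = 988 kPa, V = 7.57 L, T = 890 K.
Step 2 — Isobaric: P stays 988 kPa; V/T = const ⇒ T₂ = 1180 K, V₂ = 10.0 L.
W = PΔV = 988×(10.0−7.57) kPa·L = 2430 J.
ΔU = nCvΔT = 1.01×23.8×(1180−890) = 6950 J.
Q = ΔU + W = nCpΔT = 9390 J.
Net over both steps: W = -5160 J, Q = 11300 J, ΔU = 16500 J.

16500 J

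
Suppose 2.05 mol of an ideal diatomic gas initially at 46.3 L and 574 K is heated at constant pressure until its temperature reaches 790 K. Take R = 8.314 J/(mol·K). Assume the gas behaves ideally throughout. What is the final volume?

63.7 L

P₁ = nRT₁/V₁ = 2.05×8.314×574/46.3 = 211 kPa.
Isobaric: P stays 211 kPa; V/T = const ⇒ T₂ = 790 K, V₂ = 63.7 L.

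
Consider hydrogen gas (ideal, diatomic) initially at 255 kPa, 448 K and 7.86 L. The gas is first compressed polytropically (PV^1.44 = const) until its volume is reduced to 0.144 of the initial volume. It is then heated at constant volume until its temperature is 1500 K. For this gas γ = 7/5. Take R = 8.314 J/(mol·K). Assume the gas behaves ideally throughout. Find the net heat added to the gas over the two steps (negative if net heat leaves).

5640 J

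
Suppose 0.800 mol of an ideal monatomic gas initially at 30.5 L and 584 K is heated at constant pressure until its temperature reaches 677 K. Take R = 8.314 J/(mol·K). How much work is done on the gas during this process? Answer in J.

-619 J

P₁ = nRT₁/V₁ = 0.800×8.314×584/30.5 = 127 kPa.
Isobaric: P stays 127 kPa; V/T = const ⇒ T₂ = 677 K, V₂ = 35.4 L.
W = PΔV = 127×(35.4−30.5) kPa·L = 619 J.
Work done on the gas = −W_by = -619 J.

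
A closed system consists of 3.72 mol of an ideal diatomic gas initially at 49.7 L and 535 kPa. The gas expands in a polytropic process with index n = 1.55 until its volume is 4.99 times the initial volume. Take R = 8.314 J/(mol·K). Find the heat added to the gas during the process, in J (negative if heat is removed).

T₁ = P₁V₁/(nR) = 535×49.7/(3.72×8.314) = 860 K.
Polytropic n=1.55: T₂ = T₁(V₁/V₂)^(n−1) = 860×(0.200)^0.55 = 355 K; P₂ = P₁(V₁/V₂)^n = 44.3 kPa.
W = (P₁V₁−P₂V₂)/(n−1) = (535×49.7−44.3×248)/0.55 = 28400 J.
ΔU = nCvΔT = 3.72×20.8×(355−860) = -39000 J.
Q = ΔU + W = -10600 J.

-10600 J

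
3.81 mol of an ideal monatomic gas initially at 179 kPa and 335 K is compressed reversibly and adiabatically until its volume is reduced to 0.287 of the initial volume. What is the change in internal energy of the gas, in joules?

20700 J

V₁ = nRT₁/P₁ = 3.81×8.314×335/179 = 59.3 L.
Adiabatic: TV^(γ−1) = const ⇒ T₂ = 335×(3.48)^0.667 = 770 K; PV^γ = const ⇒ P₂ = 1430 kPa.
For an ideal gas ΔU = nCvΔT with Cv = (3/2)R = 12.5 J/(mol·K).
ΔU = 3.81×12.5×(770−335) = 20700 J.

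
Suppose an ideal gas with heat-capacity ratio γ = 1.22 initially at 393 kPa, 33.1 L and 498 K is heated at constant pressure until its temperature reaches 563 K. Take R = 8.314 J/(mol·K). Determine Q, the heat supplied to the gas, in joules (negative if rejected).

9420 J

n = P₁V₁/(RT₁) = 393×33.1/(8.314×498) = 3.14 mol.
Isobaric: P stays 393 kPa; V/T = const ⇒ T₂ = 563 K, V₂ = 37.4 L.
W = PΔV = 393×(37.4−33.1) kPa·L = 1700 J.
ΔU = nCvΔT = 3.14×37.8×(563−498) = 7720 J.
Q = ΔU + W = nCpΔT = 9420 J.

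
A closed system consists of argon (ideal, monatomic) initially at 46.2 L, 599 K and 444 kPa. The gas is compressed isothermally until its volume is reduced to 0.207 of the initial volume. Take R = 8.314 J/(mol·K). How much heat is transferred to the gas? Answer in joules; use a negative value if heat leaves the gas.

n = P₁V₁/(RT₁) = 444×46.2/(8.314×599) = 4.12 mol.
Isothermal: T stays 599 K; PV = const ⇒ V₂ = 9.56 L, P₂ = 2140 kPa.
ΔU = 0 (ideal gas, T constant).
W = nRT ln(V₂/V₁) = 4.12×8.314×599×ln(0.207) = -32300 J.
Q = ΔU + W = -32300 J.

-32300 J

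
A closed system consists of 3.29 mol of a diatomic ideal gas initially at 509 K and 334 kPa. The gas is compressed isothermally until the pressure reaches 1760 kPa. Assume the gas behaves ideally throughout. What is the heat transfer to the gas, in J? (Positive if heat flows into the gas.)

V₁ = nRT₁/P₁ = 3.29×8.314×509/334 = 41.7 L.
Isothermal: T stays 509 K; PV = const ⇒ V₂ = 7.91 L, P₂ = 1760 kPa.
ΔU = 0 (ideal gas, T constant).
W = nRT ln(V₂/V₁) = 3.29×8.314×509×ln(0.190) = -23100 J.
Q = ΔU + W = -23100 J.

-23100 J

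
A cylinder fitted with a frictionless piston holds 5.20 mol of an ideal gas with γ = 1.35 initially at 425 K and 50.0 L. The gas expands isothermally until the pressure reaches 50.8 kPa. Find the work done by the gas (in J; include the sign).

P₁ = nRT₁/V₁ = 5.20×8.314×425/50.0 = 367 kPa.
Isothermal: T stays 425 K; PV = const ⇒ V₂ = 362 L, P₂ = 50.8 kPa.
W = nRT ln(V₂/V₁) = 5.20×8.314×425×ln(7.23) = 36400 J.

36400 J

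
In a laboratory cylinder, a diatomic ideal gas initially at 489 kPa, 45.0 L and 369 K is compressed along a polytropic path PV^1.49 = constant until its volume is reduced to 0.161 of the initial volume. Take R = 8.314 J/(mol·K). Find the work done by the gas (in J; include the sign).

n = P₁V₁/(RT₁) = 489×45.0/(8.314×369) = 7.17 mol.
Polytropic n=1.49: T₂ = T₁(V₁/V₂)^(n−1) = 369×(6.21)^0.49 = 903 K; P₂ = P₁(V₁/V₂)^n = 7430 kPa.
W = (P₁V₁−P₂V₂)/(n−1) = (489×45.0−7430×7.25)/0.49 = -65000 J.

-65000 J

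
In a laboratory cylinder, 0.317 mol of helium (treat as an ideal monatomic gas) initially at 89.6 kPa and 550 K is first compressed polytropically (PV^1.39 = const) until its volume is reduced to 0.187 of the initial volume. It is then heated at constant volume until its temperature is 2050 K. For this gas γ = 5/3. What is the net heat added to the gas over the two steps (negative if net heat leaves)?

V₁ = nRT₁/P₁ = 0.317×8.314×550/89.6 = 16.2 L.
Step 1 — Polytropic n=1.39: T₂ = T₁(V₁/V₂)^(n−1) = 550×(5.35)^0.39 = 1060 K; P₂ = P₁(V₁/V₂)^n = 921 kPa.
W = (P₁V₁−P₂V₂)/(n−1) = (89.6×16.2−921×3.03)/0.39 = -3430 J.
ΔU = nCvΔT = 0.317×12.5×(1060−550) = 2010 J.
Q = ΔU + W = -1420 J.
State after step 1: P = 921 kPa, V = 3.03 L, T = 1060 K.
Step 2 — Isochoric: V stays 3.03 L; P/T = const ⇒ T₂ = 2050 K, P₂ = 1790 kPa.
W = 0 (no volume change).
ΔU = nCvΔT = 0.317×12.5×(2050−1060) = 3920 J.
Q = ΔU = 3920 J.
Net over both steps: W = -3430 J, Q = 2500 J, ΔU = 5930 J.

2500 J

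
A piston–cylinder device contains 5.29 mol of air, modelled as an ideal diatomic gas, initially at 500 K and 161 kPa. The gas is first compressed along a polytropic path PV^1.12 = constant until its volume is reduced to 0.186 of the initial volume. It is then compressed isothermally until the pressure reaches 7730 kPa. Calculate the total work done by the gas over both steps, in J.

V₁ = nRT₁/P₁ = 5.29×8.314×500/161 = 137 L.
Step 1 — Polytropic n=1.12: T₂ = T₁(V₁/V₂)^(n−1) = 500×(5.38)^0.12 = 612 K; P₂ = P₁(V₁/V₂)^n = 1060 kPa.
W = (P₁V₁−P₂V₂)/(n−1) = (161×137−1060×25.4)/0.12 = -41000 J.
ΔU = nCvΔT = 5.29×20.8×(612−500) = 12300 J.
Q = ΔU + W = -28700 J.
State after step 1: P = 1060 kPa, V = 25.4 L, T = 612 K.
Step 2 — Isothermal: T stays 612 K; PV = const ⇒ V₂ = 3.48 L, P₂ = 7730 kPa.
ΔU = 0 (ideal gas, T constant).
W = nRT ln(V₂/V₁) = 5.29×8.314×612×ln(0.137) = -53500 J.
Q = ΔU + W = -53500 J.
Net over both steps: W = -94500 J, Q = -82200 J, ΔU = 12300 J.

-94500 J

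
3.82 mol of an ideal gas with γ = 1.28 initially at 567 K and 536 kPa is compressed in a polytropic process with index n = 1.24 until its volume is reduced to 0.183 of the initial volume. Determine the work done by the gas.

V₁ = nRT₁/P₁ = 3.82×8.314×567/536 = 33.6 L.
Polytropic n=1.24: T₂ = T₁(V₁/V₂)^(n−1) = 567×(5.46)^0.24 = 852 K; P₂ = P₁(V₁/V₂)^n = 4400 kPa.
W = (P₁V₁−P₂V₂)/(n−1) = (536×33.6−4400×6.15)/0.24 = -37800 J.

-37800 J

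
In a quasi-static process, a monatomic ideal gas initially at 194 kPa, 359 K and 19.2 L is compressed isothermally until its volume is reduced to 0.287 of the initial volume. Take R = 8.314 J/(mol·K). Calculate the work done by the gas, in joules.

n = P₁V₁/(RT₁) = 194×19.2/(8.314×359) = 1.25 mol.
Isothermal: T stays 359 K; PV = const ⇒ V₂ = 5.51 L, P₂ = 676 kPa.
W = nRT ln(V₂/V₁) = 1.25×8.314×359×ln(0.287) = -4650 J.

-4650 J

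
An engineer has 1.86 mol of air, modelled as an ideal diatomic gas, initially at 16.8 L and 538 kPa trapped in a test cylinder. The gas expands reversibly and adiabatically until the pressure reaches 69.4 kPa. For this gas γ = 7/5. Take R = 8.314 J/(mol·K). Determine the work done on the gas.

T₁ = P₁V₁/(nR) = 538×16.8/(1.86×8.314) = 584 K.
Adiabatic: T₂/T₁ = (P₂/P₁)^((γ−1)/γ) ⇒ T₂ = 584×(0.129)^0.286 = 326 K; V₂ = 72.5 L.
ΔU = nCvΔT = 1.86×20.8×(326−584) = -10000 J.
Q = 0 for an adiabatic process, so W = −ΔU = 10000 J.
Work done on the gas = −W_by = -10000 J.

-10000 J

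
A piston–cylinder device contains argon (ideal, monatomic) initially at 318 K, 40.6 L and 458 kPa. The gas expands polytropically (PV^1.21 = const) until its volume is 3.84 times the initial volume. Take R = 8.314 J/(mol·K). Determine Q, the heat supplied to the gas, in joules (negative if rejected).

14900 J

n = P₁V₁/(RT₁) = 458×40.6/(8.314×318) = 7.03 mol.
Polytropic n=1.21: T₂ = T₁(V₁/V₂)^(n−1) = 318×(0.260)^0.21 = 240 K; P₂ = P₁(V₁/V₂)^n = 89.9 kPa.
W = (P₁V₁−P₂V₂)/(n−1) = (458×40.6−89.9×156)/0.21 = 21800 J.
ΔU = nCvΔT = 7.03×12.5×(240−318) = -6870 J.
Q = ΔU + W = 14900 J.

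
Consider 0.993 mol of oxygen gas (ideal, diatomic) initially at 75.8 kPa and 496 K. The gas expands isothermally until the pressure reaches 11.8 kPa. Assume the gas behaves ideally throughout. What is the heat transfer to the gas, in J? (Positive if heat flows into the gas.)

7620 J

V₁ = nRT₁/P₁ = 0.993×8.314×496/75.8 = 54.0 L.
Isothermal: T stays 496 K; PV = const ⇒ V₂ = 347 L, P₂ = 11.8 kPa.
ΔU = 0 (ideal gas, T constant).
W = nRT ln(V₂/V₁) = 0.993×8.314×496×ln(6.42) = 7620 J.
Q = ΔU + W = 7620 J.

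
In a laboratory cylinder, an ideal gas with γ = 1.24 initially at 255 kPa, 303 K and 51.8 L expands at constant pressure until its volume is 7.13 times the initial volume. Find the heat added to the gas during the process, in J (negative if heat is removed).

418000 J

n = P₁V₁/(RT₁) = 255×51.8/(8.314×303) = 5.24 mol.
Isobaric: P stays 255 kPa; V/T = const ⇒ T₂ = 2160 K, V₂ = 369 L.
W = PΔV = 255×(369−51.8) kPa·L = 81000 J.
ΔU = nCvΔT = 5.24×34.6×(2160−303) = 337000 J.
Q = ΔU + W = nCpΔT = 418000 J.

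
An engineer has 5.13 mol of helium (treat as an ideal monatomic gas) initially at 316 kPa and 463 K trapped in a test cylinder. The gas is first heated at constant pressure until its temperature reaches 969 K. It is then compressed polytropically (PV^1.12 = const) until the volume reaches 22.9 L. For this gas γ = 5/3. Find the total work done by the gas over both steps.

-58500 J

V₁ = nRT₁/P₁ = 5.13×8.314×463/316 = 62.5 L.
Step 1 — Isobaric: P stays 316 kPa; V/T = const ⇒ T₂ = 969 K, V₂ = 131 L.
W = PΔV = 316×(131−62.5) kPa·L = 21600 J.
ΔU = nCvΔT = 5.13×12.5×(969−463) = 32400 J.
Q = ΔU + W = nCpΔT = 54000 J.
State after step 1: P = 316 kPa, V = 131 L, T = 969 K.
Step 2 — Polytropic n=1.12: T₂ = T₁(V₁/V₂)^(n−1) = 969×(5.71)^0.12 = 1190 K; P₂ = P₁(V₁/V₂)^n = 2220 kPa.
W = (P₁V₁−P₂V₂)/(n−1) = (316×131−2220×22.9)/0.12 = -80100 J.
ΔU = nCvΔT = 5.13×12.5×(1190−969) = 14400 J.
Q = ΔU + W = -65700 J.
Net over both steps: W = -58500 J, Q = -11700 J, ΔU = 46800 J.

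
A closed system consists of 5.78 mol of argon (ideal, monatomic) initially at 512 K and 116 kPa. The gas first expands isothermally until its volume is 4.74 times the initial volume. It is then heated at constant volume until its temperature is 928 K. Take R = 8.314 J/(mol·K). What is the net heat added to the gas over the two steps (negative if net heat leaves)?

V₁ = nRT₁/P₁ = 5.78×8.314×512/116 = 212 L.
Step 1 — Isothermal: T stays 512 K; PV = const ⇒ V₂ = 1010 L, P₂ = 24.5 kPa.
ΔU = 0 (ideal gas, T constant).
W = nRT ln(V₂/V₁) = 5.78×8.314×512×ln(4.74) = 38300 J.
Q = ΔU + W = 38300 J.
State after step 1: P = 24.5 kPa, V = 1010 L, T = 512 K.
Step 2 — Isochoric: V stays 1010 L; P/T = const ⇒ T₂ = 928 K, P₂ = 44.4 kPa.
W = 0 (no volume change).
ΔU = nCvΔT = 5.78×12.5×(928−512) = 30000 J.
Q = ΔU = 30000 J.
Net over both steps: W = 38300 J, Q = 68300 J, ΔU = 30000 J.

68300 J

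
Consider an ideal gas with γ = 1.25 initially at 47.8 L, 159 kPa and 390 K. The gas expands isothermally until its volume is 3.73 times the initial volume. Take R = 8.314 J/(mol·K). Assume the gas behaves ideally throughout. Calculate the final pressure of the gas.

Isothermal: T stays 390 K; PV = const ⇒ V₂ = 178 L, P₂ = 42.6 kPa.

42.6 kPa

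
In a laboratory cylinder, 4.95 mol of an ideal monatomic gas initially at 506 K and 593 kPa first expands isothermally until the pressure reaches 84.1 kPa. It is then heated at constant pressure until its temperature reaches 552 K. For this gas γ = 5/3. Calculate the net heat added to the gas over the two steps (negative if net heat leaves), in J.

45400 J

V₁ = nRT₁/P₁ = 4.95×8.314×506/593 = 35.1 L.
Step 1 — Isothermal: T stays 506 K; PV = const ⇒ V₂ = 248 L, P₂ = 84.1 kPa.
ΔU = 0 (ideal gas, T constant).
W = nRT ln(V₂/V₁) = 4.95×8.314×506×ln(7.05) = 40700 J.
Q = ΔU + W = 40700 J.
State after step 1: P = 84.1 kPa, V = 248 L, T = 506 K.
Step 2 — Isobaric: P stays 84.1 kPa; V/T = const ⇒ T₂ = 552 K, V₂ = 270 L.
W = PΔV = 84.1×(270−248) kPa·L = 1890 J.
ΔU = nCvΔT = 4.95×12.5×(552−506) = 2840 J.
Q = ΔU + W = nCpΔT = 4730 J.
Net over both steps: W = 42600 J, Q = 45400 J, ΔU = 2840 J.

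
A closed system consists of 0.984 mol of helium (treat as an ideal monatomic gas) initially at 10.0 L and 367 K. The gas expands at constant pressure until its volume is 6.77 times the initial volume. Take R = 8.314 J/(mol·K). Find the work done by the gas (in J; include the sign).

17300 J

P₁ = nRT₁/V₁ = 0.984×8.314×367/10.0 = 300 kPa.
Isobaric: P stays 300 kPa; V/T = const ⇒ T₂ = 2480 K, V₂ = 67.7 L.
W = PΔV = 300×(67.7−10.0) kPa·L = 17300 J.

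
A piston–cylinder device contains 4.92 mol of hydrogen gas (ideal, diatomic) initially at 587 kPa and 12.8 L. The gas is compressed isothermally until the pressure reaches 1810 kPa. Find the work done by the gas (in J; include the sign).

T₁ = P₁V₁/(nR) = 587×12.8/(4.92×8.314) = 184 K.
Isothermal: T stays 184 K; PV = const ⇒ V₂ = 4.15 L, P₂ = 1810 kPa.
W = nRT ln(V₂/V₁) = 4.92×8.314×184×ln(0.324) = -8460 J.

-8460 J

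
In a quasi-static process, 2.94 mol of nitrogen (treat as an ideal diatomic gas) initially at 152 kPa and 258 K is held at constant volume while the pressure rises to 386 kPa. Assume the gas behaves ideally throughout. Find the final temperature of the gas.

655 K

V₁ = nRT₁/P₁ = 2.94×8.314×258/152 = 41.5 L.
Isochoric: V stays 41.5 L; P/T = const ⇒ T₂ = 655 K, P₂ = 386 kPa.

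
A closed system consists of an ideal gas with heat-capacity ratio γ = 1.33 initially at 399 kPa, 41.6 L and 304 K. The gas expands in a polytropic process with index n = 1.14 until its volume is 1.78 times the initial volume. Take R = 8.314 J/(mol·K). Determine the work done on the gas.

-9190 J

n = P₁V₁/(RT₁) = 399×41.6/(8.314×304) = 6.57 mol.
Polytropic n=1.14: T₂ = T₁(V₁/V₂)^(n−1) = 304×(0.562)^0.14 = 280 K; P₂ = P₁(V₁/V₂)^n = 207 kPa.
W = (P₁V₁−P₂V₂)/(n−1) = (399×41.6−207×74.0)/0.14 = 9190 J.
Work done on the gas = −W_by = -9190 J.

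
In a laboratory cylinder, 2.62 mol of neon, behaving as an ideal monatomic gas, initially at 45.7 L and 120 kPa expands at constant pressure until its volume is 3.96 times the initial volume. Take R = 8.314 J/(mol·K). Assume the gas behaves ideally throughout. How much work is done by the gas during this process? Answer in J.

16200 J

T₁ = P₁V₁/(nR) = 120×45.7/(2.62×8.314) = 252 K.
Isobaric: P stays 120 kPa; V/T = const ⇒ T₂ = 997 K, V₂ = 181 L.
W = PΔV = 120×(181−45.7) kPa·L = 16200 J.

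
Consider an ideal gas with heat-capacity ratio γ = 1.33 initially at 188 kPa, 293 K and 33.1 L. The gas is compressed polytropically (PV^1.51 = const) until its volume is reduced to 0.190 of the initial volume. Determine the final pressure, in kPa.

2310 kPa

Polytropic n=1.51: T₂ = T₁(V₁/V₂)^(n−1) = 293×(5.26)^0.51 = 683 K; P₂ = P₁(V₁/V₂)^n = 2310 kPa.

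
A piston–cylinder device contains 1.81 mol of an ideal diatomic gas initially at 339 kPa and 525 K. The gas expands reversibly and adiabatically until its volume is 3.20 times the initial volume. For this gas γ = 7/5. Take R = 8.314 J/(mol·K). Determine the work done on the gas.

-7350 J

V₁ = nRT₁/P₁ = 1.81×8.314×525/339 = 23.3 L.
Adiabatic: TV^(γ−1) = const ⇒ T₂ = 525×(0.312)^0.400 = 330 K; PV^γ = const ⇒ P₂ = 66.5 kPa.
ΔU = nCvΔT = 1.81×20.8×(330−525) = -7350 J.
Q = 0 for an adiabatic process, so W = −ΔU = 7350 J.
Work done on the gas = −W_by = -7350 J.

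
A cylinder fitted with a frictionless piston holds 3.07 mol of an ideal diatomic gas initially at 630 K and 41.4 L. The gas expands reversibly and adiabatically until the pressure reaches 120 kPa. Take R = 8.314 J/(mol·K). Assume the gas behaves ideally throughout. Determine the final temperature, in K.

450 K

P₁ = nRT₁/V₁ = 3.07×8.314×630/41.4 = 388 kPa.
Adiabatic: T₂/T₁ = (P₂/P₁)^((γ−1)/γ) ⇒ T₂ = 630×(0.309)^0.286 = 450 K; V₂ = 95.8 L.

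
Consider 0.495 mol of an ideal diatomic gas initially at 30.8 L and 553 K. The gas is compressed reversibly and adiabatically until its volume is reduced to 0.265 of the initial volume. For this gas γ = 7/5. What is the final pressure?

474 kPa

P₁ = nRT₁/V₁ = 0.495×8.314×553/30.8 = 73.9 kPa.
Adiabatic: TV^(γ−1) = const ⇒ T₂ = 553×(3.77)^0.400 = 941 K; PV^γ = const ⇒ P₂ = 474 kPa.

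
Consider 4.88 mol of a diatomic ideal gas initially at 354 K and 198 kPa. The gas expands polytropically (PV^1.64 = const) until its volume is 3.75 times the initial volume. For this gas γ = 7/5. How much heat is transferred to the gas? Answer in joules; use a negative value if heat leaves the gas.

V₁ = nRT₁/P₁ = 4.88×8.314×354/198 = 72.5 L.
Polytropic n=1.64: T₂ = T₁(V₁/V₂)^(n−1) = 354×(0.267)^0.64 = 152 K; P₂ = P₁(V₁/V₂)^n = 22.7 kPa.
W = (P₁V₁−P₂V₂)/(n−1) = (198×72.5−22.7×272)/0.64 = 12800 J.
ΔU = nCvΔT = 4.88×20.8×(152−354) = -20500 J.
Q = ΔU + W = -7690 J.

-7690 J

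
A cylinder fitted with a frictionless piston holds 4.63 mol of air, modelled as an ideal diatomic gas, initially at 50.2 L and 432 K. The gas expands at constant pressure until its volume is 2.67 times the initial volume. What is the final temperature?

1150 K

P₁ = nRT₁/V₁ = 4.63×8.314×432/50.2 = 331 kPa.
Isobaric: P stays 331 kPa; V/T = const ⇒ T₂ = 1150 K, V₂ = 134 L.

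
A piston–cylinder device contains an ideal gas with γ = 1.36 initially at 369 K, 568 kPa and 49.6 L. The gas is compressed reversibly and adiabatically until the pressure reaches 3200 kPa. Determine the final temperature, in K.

Adiabatic: T₂/T₁ = (P₂/P₁)^((γ−1)/γ) ⇒ T₂ = 369×(5.63)^0.265 = 583 K; V₂ = 13.9 L.

583 K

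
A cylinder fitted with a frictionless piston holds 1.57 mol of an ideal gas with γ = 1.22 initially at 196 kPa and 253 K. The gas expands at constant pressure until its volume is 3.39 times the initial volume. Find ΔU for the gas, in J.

V₁ = nRT₁/P₁ = 1.57×8.314×253/196 = 16.8 L.
Isobaric: P stays 196 kPa; V/T = const ⇒ T₂ = 858 K, V₂ = 57.1 L.
For an ideal gas ΔU = nCvΔT with Cv = R/(γ−1) = 37.8 J/(mol·K).
ΔU = 1.57×37.8×(858−253) = 35900 J.

35900 J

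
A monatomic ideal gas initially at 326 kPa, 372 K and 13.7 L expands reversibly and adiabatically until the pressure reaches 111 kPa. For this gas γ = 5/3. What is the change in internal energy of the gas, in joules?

n = P₁V₁/(RT₁) = 326×13.7/(8.314×372) = 1.44 mol.
Adiabatic: T₂/T₁ = (P₂/P₁)^((γ−1)/γ) ⇒ T₂ = 372×(0.340)^0.400 = 242 K; V₂ = 26.1 L.
For an ideal gas ΔU = nCvΔT with Cv = (3/2)R = 12.5 J/(mol·K).
ΔU = 1.44×12.5×(242−372) = -2350 J.

-2350 J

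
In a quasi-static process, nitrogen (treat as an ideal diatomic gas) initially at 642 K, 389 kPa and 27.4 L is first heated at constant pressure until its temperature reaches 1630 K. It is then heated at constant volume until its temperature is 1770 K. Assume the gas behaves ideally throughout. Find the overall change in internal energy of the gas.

46800 J

n = P₁V₁/(RT₁) = 389×27.4/(8.314×642) = 2.00 mol.
Step 1 — Isobaric: P stays 389 kPa; V/T = const ⇒ T₂ = 1630 K, V₂ = 69.6 L.
W = PΔV = 389×(69.6−27.4) kPa·L = 16400 J.
ΔU = nCvΔT = 2.00×20.8×(1630−642) = 41000 J.
Q = ΔU + W = nCpΔT = 57400 J.
State after step 1: P = 389 kPa, V = 69.6 L, T = 1630 K.
Step 2 — Isochoric: V stays 69.6 L; P/T = const ⇒ T₂ = 1770 K, P₂ = 422 kPa.
W = 0 (no volume change).
ΔU = nCvΔT = 2.00×20.8×(1770−1630) = 5810 J.
Q = ΔU = 5810 J.
Net over both steps: W = 16400 J, Q = 63200 J, ΔU = 46800 J.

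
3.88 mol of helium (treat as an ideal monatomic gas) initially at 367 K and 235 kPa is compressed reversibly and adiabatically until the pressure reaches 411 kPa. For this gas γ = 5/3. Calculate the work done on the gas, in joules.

4450 J

V₁ = nRT₁/P₁ = 3.88×8.314×367/235 = 50.4 L.
Adiabatic: T₂/T₁ = (P₂/P₁)^((γ−1)/γ) ⇒ T₂ = 367×(1.75)^0.400 = 459 K; V₂ = 36.0 L.
ΔU = nCvΔT = 3.88×12.5×(459−367) = 4450 J.
Q = 0 for an adiabatic process, so W = −ΔU = -4450 J.
Work done on the gas = −W_by = 4450 J.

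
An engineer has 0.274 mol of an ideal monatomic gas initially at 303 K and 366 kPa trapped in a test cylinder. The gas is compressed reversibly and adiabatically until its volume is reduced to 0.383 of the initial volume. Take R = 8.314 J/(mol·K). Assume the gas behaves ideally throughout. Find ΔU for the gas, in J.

V₁ = nRT₁/P₁ = 0.274×8.314×303/366 = 1.89 L.
Adiabatic: TV^(γ−1) = const ⇒ T₂ = 303×(2.61)^0.667 = 575 K; PV^γ = const ⇒ P₂ = 1810 kPa.
For an ideal gas ΔU = nCvΔT with Cv = (3/2)R = 12.5 J/(mol·K).
ΔU = 0.274×12.5×(575−303) = 928 J.

928 J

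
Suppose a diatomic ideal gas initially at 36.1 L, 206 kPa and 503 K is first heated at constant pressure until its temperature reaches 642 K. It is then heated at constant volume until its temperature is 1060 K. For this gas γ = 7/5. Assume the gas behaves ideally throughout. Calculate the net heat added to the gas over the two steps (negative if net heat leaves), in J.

22600 J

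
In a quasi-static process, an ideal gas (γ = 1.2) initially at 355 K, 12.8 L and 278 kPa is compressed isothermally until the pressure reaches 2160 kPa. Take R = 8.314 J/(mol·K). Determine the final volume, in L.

Isothermal: T stays 355 K; PV = const ⇒ V₂ = 1.65 L, P₂ = 2160 kPa.

1.65 L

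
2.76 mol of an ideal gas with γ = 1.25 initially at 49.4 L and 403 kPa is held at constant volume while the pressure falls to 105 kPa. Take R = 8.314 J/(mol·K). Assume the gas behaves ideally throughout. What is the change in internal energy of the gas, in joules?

-58900 J

T₁ = P₁V₁/(nR) = 403×49.4/(2.76×8.314) = 868 K.
Isochoric: V stays 49.4 L; P/T = const ⇒ T₂ = 226 K, P₂ = 105 kPa.
For an ideal gas ΔU = nCvΔT with Cv = R/(γ−1) = 33.3 J/(mol·K).
ΔU = 2.76×33.3×(226−868) = -58900 J.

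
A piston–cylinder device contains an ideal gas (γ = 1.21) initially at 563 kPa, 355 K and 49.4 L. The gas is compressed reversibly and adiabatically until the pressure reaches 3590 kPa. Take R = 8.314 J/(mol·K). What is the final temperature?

Adiabatic: T₂/T₁ = (P₂/P₁)^((γ−1)/γ) ⇒ T₂ = 355×(6.38)^0.174 = 490 K; V₂ = 10.7 L.

490 K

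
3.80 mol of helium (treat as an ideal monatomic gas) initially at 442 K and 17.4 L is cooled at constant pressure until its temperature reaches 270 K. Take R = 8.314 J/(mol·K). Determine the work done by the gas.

-5430 J

P₁ = nRT₁/V₁ = 3.80×8.314×442/17.4 = 803 kPa.
Isobaric: P stays 803 kPa; V/T = const ⇒ T₂ = 270 K, V₂ = 10.6 L.
W = PΔV = 803×(10.6−17.4) kPa·L = -5430 J.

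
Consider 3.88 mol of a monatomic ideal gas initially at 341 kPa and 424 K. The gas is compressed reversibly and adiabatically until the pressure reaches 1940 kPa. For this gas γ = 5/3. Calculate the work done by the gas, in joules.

-20600 J

V₁ = nRT₁/P₁ = 3.88×8.314×424/341 = 40.1 L.
Adiabatic: T₂/T₁ = (P₂/P₁)^((γ−1)/γ) ⇒ T₂ = 424×(5.69)^0.400 = 850 K; V₂ = 14.1 L.
ΔU = nCvΔT = 3.88×12.5×(850−424) = 20600 J.
Q = 0 for an adiabatic process, so W = −ΔU = -20600 J.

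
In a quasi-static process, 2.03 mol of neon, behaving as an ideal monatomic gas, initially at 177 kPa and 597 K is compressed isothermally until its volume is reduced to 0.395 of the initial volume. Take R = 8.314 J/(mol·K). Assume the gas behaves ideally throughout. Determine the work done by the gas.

-9360 J

V₁ = nRT₁/P₁ = 2.03×8.314×597/177 = 56.9 L.
Isothermal: T stays 597 K; PV = const ⇒ V₂ = 22.5 L, P₂ = 448 kPa.
W = nRT ln(V₂/V₁) = 2.03×8.314×597×ln(0.395) = -9360 J.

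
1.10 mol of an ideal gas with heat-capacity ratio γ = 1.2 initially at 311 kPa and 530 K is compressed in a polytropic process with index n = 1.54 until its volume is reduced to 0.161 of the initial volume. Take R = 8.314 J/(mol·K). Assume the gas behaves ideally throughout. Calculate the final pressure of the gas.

V₁ = nRT₁/P₁ = 1.10×8.314×530/311 = 15.6 L.
Polytropic n=1.54: T₂ = T₁(V₁/V₂)^(n−1) = 530×(6.21)^0.54 = 1420 K; P₂ = P₁(V₁/V₂)^n = 5180 kPa.

5180 kPa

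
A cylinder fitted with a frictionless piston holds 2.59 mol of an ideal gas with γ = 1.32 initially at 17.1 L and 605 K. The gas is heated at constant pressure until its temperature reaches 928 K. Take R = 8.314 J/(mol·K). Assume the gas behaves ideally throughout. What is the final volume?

P₁ = nRT₁/V₁ = 2.59×8.314×605/17.1 = 762 kPa.
Isobaric: P stays 762 kPa; V/T = const ⇒ T₂ = 928 K, V₂ = 26.2 L.

26.2 L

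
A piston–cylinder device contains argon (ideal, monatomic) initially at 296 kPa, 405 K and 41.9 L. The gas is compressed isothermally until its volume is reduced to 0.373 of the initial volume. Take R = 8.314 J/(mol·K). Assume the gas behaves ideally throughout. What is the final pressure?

794 kPa

Isothermal: T stays 405 K; PV = const ⇒ V₂ = 15.6 L, P₂ = 794 kPa.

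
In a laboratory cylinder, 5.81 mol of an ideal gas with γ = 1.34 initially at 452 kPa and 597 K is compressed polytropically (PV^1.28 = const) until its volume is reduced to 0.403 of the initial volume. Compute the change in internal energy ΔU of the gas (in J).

24600 J

V₁ = nRT₁/P₁ = 5.81×8.314×597/452 = 63.8 L.
Polytropic n=1.28: T₂ = T₁(V₁/V₂)^(n−1) = 597×(2.48)^0.28 = 770 K; P₂ = P₁(V₁/V₂)^n = 1450 kPa.
For an ideal gas ΔU = nCvΔT with Cv = R/(γ−1) = 24.5 J/(mol·K).
ΔU = 5.81×24.5×(770−597) = 24600 J.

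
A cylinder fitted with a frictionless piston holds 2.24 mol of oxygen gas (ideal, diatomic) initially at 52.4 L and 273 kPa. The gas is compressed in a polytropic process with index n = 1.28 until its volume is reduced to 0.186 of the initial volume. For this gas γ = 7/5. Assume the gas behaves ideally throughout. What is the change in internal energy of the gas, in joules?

21500 J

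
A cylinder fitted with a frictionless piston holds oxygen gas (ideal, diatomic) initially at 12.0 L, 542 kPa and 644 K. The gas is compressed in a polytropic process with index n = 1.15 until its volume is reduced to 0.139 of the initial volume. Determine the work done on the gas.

14900 J

n = P₁V₁/(RT₁) = 542×12.0/(8.314×644) = 1.21 mol.
Polytropic n=1.15: T₂ = T₁(V₁/V₂)^(n−1) = 644×(7.19)^0.15 = 866 K; P₂ = P₁(V₁/V₂)^n = 5240 kPa.
W = (P₁V₁−P₂V₂)/(n−1) = (542×12.0−5240×1.67)/0.15 = -14900 J.
Work done on the gas = −W_by = 14900 J.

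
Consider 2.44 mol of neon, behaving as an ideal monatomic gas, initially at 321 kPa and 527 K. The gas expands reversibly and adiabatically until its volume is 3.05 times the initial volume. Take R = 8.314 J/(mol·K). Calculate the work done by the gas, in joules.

V₁ = nRT₁/P₁ = 2.44×8.314×527/321 = 33.3 L.
Adiabatic: TV^(γ−1) = const ⇒ T₂ = 527×(0.328)^0.667 = 251 K; PV^γ = const ⇒ P₂ = 50.0 kPa.
ΔU = nCvΔT = 2.44×12.5×(251−527) = -8410 J.
Q = 0 for an adiabatic process, so W = −ΔU = 8410 J.

8410 J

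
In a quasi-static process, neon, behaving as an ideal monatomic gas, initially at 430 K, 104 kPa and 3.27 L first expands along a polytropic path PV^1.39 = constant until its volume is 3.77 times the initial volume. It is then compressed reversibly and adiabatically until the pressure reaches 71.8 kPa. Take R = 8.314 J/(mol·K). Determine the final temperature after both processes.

n = P₁V₁/(RT₁) = 104×3.27/(8.314×430) = 0.0951 mol.
Step 1 — Polytropic n=1.39: T₂ = T₁(V₁/V₂)^(n−1) = 430×(0.265)^0.39 = 256 K; P₂ = P₁(V₁/V₂)^n = 16.4 kPa.
W = (P₁V₁−P₂V₂)/(n−1) = (104×3.27−16.4×12.3)/0.39 = 352 J.
ΔU = nCvΔT = 0.0951×12.5×(256−430) = -206 J.
Q = ΔU + W = 146 J.
State after step 1: P = 16.4 kPa, V = 12.3 L, T = 256 K.
Step 2 — Adiabatic: T₂/T₁ = (P₂/P₁)^((γ−1)/γ) ⇒ T₂ = 256×(4.37)^0.400 = 462 K; V₂ = 5.09 L.
ΔU = nCvΔT = 0.0951×12.5×(462−256) = 244 J.
Q = 0 for an adiabatic process, so W = −ΔU = -244 J.
Net over both steps: W = 108 J, Q = 146 J, ΔU = 38.1 J.

462 K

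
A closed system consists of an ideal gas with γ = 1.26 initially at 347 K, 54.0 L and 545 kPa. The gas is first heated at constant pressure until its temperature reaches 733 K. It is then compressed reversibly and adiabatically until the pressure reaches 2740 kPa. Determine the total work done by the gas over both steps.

-61800 J

n = P₁V₁/(RT₁) = 545×54.0/(8.314×347) = 10.2 mol.
Step 1 — Isobaric: P stays 545 kPa; V/T = const ⇒ T₂ = 733 K, V₂ = 114 L.
W = PΔV = 545×(114−54.0) kPa·L = 32700 J.
ΔU = nCvΔT = 10.2×32.0×(733−347) = 126000 J.
Q = ΔU + W = nCpΔT = 159000 J.
State after step 1: P = 545 kPa, V = 114 L, T = 733 K.
Step 2 — Adiabatic: T₂/T₁ = (P₂/P₁)^((γ−1)/γ) ⇒ T₂ = 733×(5.03)^0.206 = 1020 K; V₂ = 31.7 L.
ΔU = nCvΔT = 10.2×32.0×(1020−733) = 94600 J.
Q = 0 for an adiabatic process, so W = −ΔU = -94600 J.
Net over both steps: W = -61800 J, Q = 159000 J, ΔU = 220000 J.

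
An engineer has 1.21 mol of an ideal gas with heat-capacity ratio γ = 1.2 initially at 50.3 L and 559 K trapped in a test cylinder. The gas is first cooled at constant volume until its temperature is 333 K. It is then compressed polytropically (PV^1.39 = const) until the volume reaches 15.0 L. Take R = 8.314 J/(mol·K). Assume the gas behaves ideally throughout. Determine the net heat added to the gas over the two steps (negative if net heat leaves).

P₁ = nRT₁/V₁ = 1.21×8.314×559/50.3 = 112 kPa.
Step 1 — Isochoric: V stays 50.3 L; P/T = const ⇒ T₂ = 333 K, P₂ = 66.6 kPa.
W = 0 (no volume change).
ΔU = nCvΔT = 1.21×41.6×(333−559) = -11400 J.
Q = ΔU = -11400 J.
State after step 1: P = 66.6 kPa, V = 50.3 L, T = 333 K.
Step 2 — Polytropic n=1.39: T₂ = T₁(V₁/V₂)^(n−1) = 333×(3.35)^0.39 = 534 K; P₂ = P₁(V₁/V₂)^n = 358 kPa.
W = (P₁V₁−P₂V₂)/(n−1) = (66.6×50.3−358×15.0)/0.39 = -5180 J.
ΔU = nCvΔT = 1.21×41.6×(534−333) = 10100 J.
Q = ΔU + W = 4920 J.
Net over both steps: W = -5180 J, Q = -6450 J, ΔU = -1270 J.

-6450 J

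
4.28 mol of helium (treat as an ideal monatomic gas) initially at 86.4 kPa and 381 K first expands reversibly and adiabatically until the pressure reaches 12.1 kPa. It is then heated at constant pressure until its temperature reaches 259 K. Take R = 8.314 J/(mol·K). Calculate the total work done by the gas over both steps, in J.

14100 J

V₁ = nRT₁/P₁ = 4.28×8.314×381/86.4 = 157 L.
Step 1 — Adiabatic: T₂/T₁ = (P₂/P₁)^((γ−1)/γ) ⇒ T₂ = 381×(0.140)^0.400 = 174 K; V₂ = 510 L.
ΔU = nCvΔT = 4.28×12.5×(174−381) = -11100 J.
Q = 0 for an adiabatic process, so W = −ΔU = 11100 J.
State after step 1: P = 12.1 kPa, V = 510 L, T = 174 K.
Step 2 — Isobaric: P stays 12.1 kPa; V/T = const ⇒ T₂ = 259 K, V₂ = 762 L.
W = PΔV = 12.1×(762−510) kPa·L = 3040 J.
ΔU = nCvΔT = 4.28×12.5×(259−174) = 4560 J.
Q = ΔU + W = nCpΔT = 7600 J.
Net over both steps: W = 14100 J, Q = 7600 J, ΔU = -6510 J.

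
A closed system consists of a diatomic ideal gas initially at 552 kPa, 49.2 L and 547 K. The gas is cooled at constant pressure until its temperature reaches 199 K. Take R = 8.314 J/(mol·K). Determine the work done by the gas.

n = P₁V₁/(RT₁) = 552×49.2/(8.314×547) = 5.97 mol.
Isobaric: P stays 552 kPa; V/T = const ⇒ T₂ = 199 K, V₂ = 17.9 L.
W = PΔV = 552×(17.9−49.2) kPa·L = -17300 J.

-17300 J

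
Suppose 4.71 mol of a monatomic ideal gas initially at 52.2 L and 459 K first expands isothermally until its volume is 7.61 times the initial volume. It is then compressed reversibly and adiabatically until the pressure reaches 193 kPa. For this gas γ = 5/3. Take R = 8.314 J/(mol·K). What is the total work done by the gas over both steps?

15300 J

P₁ = nRT₁/V₁ = 4.71×8.314×459/52.2 = 344 kPa.
Step 1 — Isothermal: T stays 459 K; PV = const ⇒ V₂ = 397 L, P₂ = 45.2 kPa.
ΔU = 0 (ideal gas, T constant).
W = nRT ln(V₂/V₁) = 4.71×8.314×459×ln(7.61) = 36500 J.
Q = ΔU + W = 36500 J.
State after step 1: P = 45.2 kPa, V = 397 L, T = 459 K.
Step 2 — Adiabatic: T₂/T₁ = (P₂/P₁)^((γ−1)/γ) ⇒ T₂ = 459×(4.27)^0.400 = 820 K; V₂ = 166 L.
ΔU = nCvΔT = 4.71×12.5×(820−459) = 21200 J.
Q = 0 for an adiabatic process, so W = −ΔU = -21200 J.
Net over both steps: W = 15300 J, Q = 36500 J, ΔU = 21200 J.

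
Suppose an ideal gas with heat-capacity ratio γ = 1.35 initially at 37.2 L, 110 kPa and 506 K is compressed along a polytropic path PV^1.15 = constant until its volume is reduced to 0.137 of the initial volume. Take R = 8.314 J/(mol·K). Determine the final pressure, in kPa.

1080 kPa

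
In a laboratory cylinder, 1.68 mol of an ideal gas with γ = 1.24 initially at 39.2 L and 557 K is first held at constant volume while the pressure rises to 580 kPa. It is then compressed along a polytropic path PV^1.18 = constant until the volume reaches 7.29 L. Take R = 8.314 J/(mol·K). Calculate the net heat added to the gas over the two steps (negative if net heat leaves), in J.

51200 J

P₁ = nRT₁/V₁ = 1.68×8.314×557/39.2 = 198 kPa.
Step 1 — Isochoric: V stays 39.2 L; P/T = const ⇒ T₂ = 1630 K, P₂ = 580 kPa.
W = 0 (no volume change).
ΔU = nCvΔT = 1.68×34.6×(1630−557) = 62300 J.
Q = ΔU = 62300 J.
State after step 1: P = 580 kPa, V = 39.2 L, T = 1630 K.
Step 2 — Polytropic n=1.18: T₂ = T₁(V₁/V₂)^(n−1) = 1630×(5.38)^0.18 = 2200 K; P₂ = P₁(V₁/V₂)^n = 4220 kPa.
W = (P₁V₁−P₂V₂)/(n−1) = (580×39.2−4220×7.29)/0.18 = -44700 J.
ΔU = nCvΔT = 1.68×34.6×(2200−1630) = 33500 J.
Q = ΔU + W = -11200 J.
Net over both steps: W = -44700 J, Q = 51200 J, ΔU = 95800 J.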